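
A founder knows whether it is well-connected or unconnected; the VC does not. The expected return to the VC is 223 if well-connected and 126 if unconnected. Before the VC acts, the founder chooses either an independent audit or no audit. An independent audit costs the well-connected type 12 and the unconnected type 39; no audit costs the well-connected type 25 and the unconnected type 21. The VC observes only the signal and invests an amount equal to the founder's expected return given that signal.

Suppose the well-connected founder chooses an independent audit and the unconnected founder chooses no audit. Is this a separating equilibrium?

If types separate, audit earns payment 223 and no audit earns 126.
Well-connected: audit gives 223 − 12 = 211; no audit gives 126 − 25 = 101. No deviation. ✓
Unconnected: no audit gives 126 − 21 = 105; audit gives 223 − 39 = 184. Would deviate. ✗

No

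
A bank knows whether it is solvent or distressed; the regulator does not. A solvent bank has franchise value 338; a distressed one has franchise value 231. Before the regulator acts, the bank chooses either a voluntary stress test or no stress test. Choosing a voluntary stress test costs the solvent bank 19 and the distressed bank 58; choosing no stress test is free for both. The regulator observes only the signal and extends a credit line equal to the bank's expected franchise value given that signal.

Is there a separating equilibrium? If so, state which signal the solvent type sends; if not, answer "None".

None

Try solvent → stress test, distressed → no stress test:
  Under separation the regulator infers type exactly: stress test → solvent (pays 338), no stress test → distressed (pays 231).
  Solvent: stress test gives 338 − 19 = 319; no stress test gives 231 − 0 = 231. No deviation. ✓
  Distressed: no stress test gives 231 − 0 = 231; stress test gives 338 − 58 = 280. Would deviate. ✗
Try solvent → no stress test, distressed → stress test:
  Under separation the regulator infers type exactly: no stress test → solvent (pays 338), stress test → distressed (pays 231).
  Solvent: no stress test gives 338 − 0 = 338; stress test gives 231 − 19 = 212. No deviation. ✓
  Distressed: stress test gives 231 − 58 = 173; no stress test gives 338 − 0 = 338. Would deviate. ✗
Neither assignment is incentive-compatible.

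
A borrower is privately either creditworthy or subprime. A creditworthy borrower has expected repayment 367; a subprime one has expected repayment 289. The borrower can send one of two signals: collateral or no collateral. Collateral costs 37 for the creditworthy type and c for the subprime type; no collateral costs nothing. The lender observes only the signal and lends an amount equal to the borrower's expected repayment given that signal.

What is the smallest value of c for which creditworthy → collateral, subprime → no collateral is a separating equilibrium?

Under separation: collateral → creditworthy (pays 367); no collateral → subprime (pays 289).
Creditworthy: 367 − 37 = 330 ≥ 289 − 0 = 289. Holds regardless of c. ✓
Subprime: 289 − 0 ≥ 367 − c, so c ≥ 367 − 289 = 78.

78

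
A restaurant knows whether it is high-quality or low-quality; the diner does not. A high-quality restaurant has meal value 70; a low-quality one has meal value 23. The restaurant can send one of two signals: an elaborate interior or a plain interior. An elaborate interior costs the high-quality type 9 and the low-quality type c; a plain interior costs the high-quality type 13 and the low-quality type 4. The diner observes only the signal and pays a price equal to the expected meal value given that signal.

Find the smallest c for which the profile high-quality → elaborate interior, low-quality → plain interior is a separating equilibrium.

Under separation: elaborate interior → high-quality (pays 70); plain interior → low-quality (pays 23).
High-quality: 70 − 9 = 61 ≥ 23 − 13 = 10. Holds regardless of c. ✓
Low-quality: 23 − 4 ≥ 70 − c, so c ≥ 70 − 19 = 51.

51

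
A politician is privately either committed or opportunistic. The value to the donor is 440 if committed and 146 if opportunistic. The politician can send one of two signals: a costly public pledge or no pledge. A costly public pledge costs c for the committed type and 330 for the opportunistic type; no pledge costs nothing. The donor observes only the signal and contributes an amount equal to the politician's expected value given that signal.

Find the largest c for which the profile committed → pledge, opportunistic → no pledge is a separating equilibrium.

294

Under separation: pledge → committed (pays 440); no pledge → opportunistic (pays 146).
Opportunistic: 146 − 0 = 146 ≥ 440 − 330 = 110. Holds regardless of c. ✓
Committed: 440 − c ≥ 146 − 0, so c ≤ 440 − 146 = 294.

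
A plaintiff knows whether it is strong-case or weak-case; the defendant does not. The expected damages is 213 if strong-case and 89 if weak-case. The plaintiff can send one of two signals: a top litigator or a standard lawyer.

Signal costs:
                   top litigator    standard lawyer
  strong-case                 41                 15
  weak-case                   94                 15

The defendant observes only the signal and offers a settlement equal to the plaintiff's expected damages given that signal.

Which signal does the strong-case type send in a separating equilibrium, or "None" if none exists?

None

Try strong-case → top litigator, weak-case → standard lawyer:
  If types separate, top litigator earns payment 213 and standard lawyer earns 89.
  Strong-case: top litigator gives 213 − 41 = 172; standard lawyer gives 89 − 15 = 74. No deviation. ✓
  Weak-case: standard lawyer gives 89 − 15 = 74; top litigator gives 213 − 94 = 119. Would deviate. ✗
Try strong-case → standard lawyer, weak-case → top litigator:
  If types separate, standard lawyer earns payment 213 and top litigator earns 89.
  Strong-case: standard lawyer gives 213 − 15 = 198; top litigator gives 89 − 41 = 48. No deviation. ✓
  Weak-case: top litigator gives 89 − 94 = -5; standard lawyer gives 213 − 15 = 198. Would deviate. ✗
Neither assignment is incentive-compatible.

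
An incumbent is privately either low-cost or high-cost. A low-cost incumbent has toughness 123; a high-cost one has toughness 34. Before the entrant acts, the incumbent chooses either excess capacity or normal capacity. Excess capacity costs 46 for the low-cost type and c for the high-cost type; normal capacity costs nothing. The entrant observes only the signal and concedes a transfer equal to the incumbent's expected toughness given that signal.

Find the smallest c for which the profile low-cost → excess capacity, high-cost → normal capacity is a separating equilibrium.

Under separation: excess capacity → low-cost (pays 123); normal capacity → high-cost (pays 34).
Low-cost: 123 − 46 = 77 ≥ 34 − 0 = 34. Holds regardless of c. ✓
High-cost: 34 − 0 ≥ 123 − c, so c ≥ 123 − 34 = 89.

89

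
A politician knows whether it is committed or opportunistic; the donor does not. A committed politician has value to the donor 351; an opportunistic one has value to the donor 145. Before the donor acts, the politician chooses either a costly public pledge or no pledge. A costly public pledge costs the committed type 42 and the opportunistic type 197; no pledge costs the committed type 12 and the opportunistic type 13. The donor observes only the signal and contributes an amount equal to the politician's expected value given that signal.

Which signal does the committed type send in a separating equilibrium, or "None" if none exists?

Try committed → pledge, opportunistic → no pledge:
  Under separation the donor infers type exactly: pledge → committed (pays 351), no pledge → opportunistic (pays 145).
  Committed: pledge gives 351 − 42 = 309; no pledge gives 145 − 12 = 133. No deviation. ✓
  Opportunistic: no pledge gives 145 − 13 = 132; pledge gives 351 − 197 = 154. Would deviate. ✗
Try committed → no pledge, opportunistic → pledge:
  Under separation the donor infers type exactly: no pledge → committed (pays 351), pledge → opportunistic (pays 145).
  Committed: no pledge gives 351 − 12 = 339; pledge gives 145 − 42 = 103. No deviation. ✓
  Opportunistic: pledge gives 145 − 197 = -52; no pledge gives 351 − 13 = 338. Would deviate. ✗
Neither assignment is incentive-compatible.

None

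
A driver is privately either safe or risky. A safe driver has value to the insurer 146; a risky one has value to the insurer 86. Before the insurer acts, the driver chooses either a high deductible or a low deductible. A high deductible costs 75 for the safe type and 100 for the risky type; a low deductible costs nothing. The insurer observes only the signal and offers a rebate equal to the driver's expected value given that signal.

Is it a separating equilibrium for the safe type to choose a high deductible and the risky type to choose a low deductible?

If types separate, high deductible earns payment 146 and low deductible earns 86.
Safe: high deductible gives 146 − 75 = 71; low deductible gives 86 − 0 = 86. Would deviate. ✗
Risky: low deductible gives 86 − 0 = 86; high deductible gives 146 − 100 = 46. No deviation. ✓

No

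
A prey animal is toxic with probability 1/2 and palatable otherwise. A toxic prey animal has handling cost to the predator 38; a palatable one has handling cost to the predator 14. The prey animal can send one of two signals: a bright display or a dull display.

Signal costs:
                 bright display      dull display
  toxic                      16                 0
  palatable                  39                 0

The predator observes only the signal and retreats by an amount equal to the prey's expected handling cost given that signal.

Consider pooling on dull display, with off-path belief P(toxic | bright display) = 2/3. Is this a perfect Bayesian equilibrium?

Yes

At the pooled signal (dull display) the predator holds the prior 1/2 and pays 1/2·38 + 1/2·14 = 26. Off-path (bright display) belief 2/3 gives 2/3·38 + 1/3·14 = 30.
Toxic: dull display gives 26 − 0 = 26; bright display gives 30 − 16 = 14. Stays. ✓
Palatable: dull display gives 26 − 0 = 26; bright display gives 30 − 39 = -9. Stays. ✓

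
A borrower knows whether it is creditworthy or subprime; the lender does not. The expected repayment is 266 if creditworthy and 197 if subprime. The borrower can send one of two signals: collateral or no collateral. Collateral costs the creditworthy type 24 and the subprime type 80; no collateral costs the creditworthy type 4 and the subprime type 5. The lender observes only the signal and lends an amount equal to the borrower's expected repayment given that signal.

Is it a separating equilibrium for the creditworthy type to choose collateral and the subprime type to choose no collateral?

Yes

Under separation the lender infers type exactly: collateral → creditworthy (pays 266), no collateral → subprime (pays 197).
Creditworthy: collateral gives 266 − 24 = 242; no collateral gives 197 − 4 = 193. No deviation. ✓
Subprime: no collateral gives 197 − 5 = 192; collateral gives 266 − 80 = 186. No deviation. ✓
Both incentive constraints hold.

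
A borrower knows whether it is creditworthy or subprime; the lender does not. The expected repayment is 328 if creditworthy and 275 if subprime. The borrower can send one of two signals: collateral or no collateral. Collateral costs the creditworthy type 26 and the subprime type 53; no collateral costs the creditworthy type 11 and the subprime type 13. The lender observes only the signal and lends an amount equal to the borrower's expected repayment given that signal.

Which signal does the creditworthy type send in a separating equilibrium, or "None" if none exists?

Try creditworthy → collateral, subprime → no collateral:
  If types separate, collateral earns payment 328 and no collateral earns 275.
  Creditworthy: collateral gives 328 − 26 = 302; no collateral gives 275 − 11 = 264. No deviation. ✓
  Subprime: no collateral gives 275 − 13 = 262; collateral gives 328 − 53 = 275. Would deviate. ✗
Try creditworthy → no collateral, subprime → collateral:
  If types separate, no collateral earns payment 328 and collateral earns 275.
  Creditworthy: no collateral gives 328 − 11 = 317; collateral gives 275 − 26 = 249. No deviation. ✓
  Subprime: collateral gives 275 − 53 = 222; no collateral gives 328 − 13 = 315. Would deviate. ✗
Neither assignment is incentive-compatible.

None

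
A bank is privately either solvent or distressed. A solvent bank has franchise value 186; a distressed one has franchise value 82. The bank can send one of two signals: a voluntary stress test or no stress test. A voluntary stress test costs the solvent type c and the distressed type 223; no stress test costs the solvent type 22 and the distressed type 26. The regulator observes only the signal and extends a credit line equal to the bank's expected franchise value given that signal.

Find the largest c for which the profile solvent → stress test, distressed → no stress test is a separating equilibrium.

Under separation: stress test → solvent (pays 186); no stress test → distressed (pays 82).
Distressed: 82 − 26 = 56 ≥ 186 − 223 = -37. Holds regardless of c. ✓
Solvent: 186 − c ≥ 82 − 22, so c ≤ 186 − 60 = 126.

126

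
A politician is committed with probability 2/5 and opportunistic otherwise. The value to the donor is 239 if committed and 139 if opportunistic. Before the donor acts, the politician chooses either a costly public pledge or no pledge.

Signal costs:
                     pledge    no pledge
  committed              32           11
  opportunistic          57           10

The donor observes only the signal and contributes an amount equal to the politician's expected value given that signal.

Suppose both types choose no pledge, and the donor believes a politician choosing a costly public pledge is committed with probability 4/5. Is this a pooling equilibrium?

No

At the pooled signal (no pledge) the donor holds the prior 2/5 and pays 2/5·239 + 3/5·139 = 179. Off-path (pledge) belief 4/5 gives 4/5·239 + 1/5·139 = 219.
Committed: no pledge gives 179 − 11 = 168; pledge gives 219 − 32 = 187. Deviates. ✗
Opportunistic: no pledge gives 179 − 10 = 169; pledge gives 219 − 57 = 162. Stays. ✓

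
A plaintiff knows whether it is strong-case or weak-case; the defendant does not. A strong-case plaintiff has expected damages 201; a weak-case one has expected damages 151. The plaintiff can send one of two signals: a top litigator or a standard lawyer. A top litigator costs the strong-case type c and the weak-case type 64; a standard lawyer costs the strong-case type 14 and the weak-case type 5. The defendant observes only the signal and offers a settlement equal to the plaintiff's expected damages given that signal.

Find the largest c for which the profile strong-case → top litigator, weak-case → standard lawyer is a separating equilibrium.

64

Under separation: top litigator → strong-case (pays 201); standard lawyer → weak-case (pays 151).
Weak-case: 151 − 5 = 146 ≥ 201 − 64 = 137. Holds regardless of c. ✓
Strong-case: 201 − c ≥ 151 − 14, so c ≤ 201 − 137 = 64.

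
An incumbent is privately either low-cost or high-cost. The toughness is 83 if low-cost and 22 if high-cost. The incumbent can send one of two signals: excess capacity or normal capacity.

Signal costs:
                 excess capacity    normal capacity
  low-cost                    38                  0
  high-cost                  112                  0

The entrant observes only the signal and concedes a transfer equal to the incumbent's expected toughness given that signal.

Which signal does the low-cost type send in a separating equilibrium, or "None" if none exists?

Try low-cost → excess capacity, high-cost → normal capacity:
  If types separate, excess capacity earns payment 83 and normal capacity earns 22.
  Low-cost: excess capacity gives 83 − 38 = 45; normal capacity gives 22 − 0 = 22. No deviation. ✓
  High-cost: normal capacity gives 22 − 0 = 22; excess capacity gives 83 − 112 = -29. No deviation. ✓
Both hold — the low-cost type sends excess capacity.

excess capacity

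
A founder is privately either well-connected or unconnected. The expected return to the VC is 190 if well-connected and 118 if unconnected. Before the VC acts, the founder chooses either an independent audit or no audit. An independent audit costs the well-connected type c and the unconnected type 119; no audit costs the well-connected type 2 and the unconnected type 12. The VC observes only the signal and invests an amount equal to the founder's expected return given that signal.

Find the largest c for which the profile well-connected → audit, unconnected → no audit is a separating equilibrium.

74

Under separation: audit → well-connected (pays 190); no audit → unconnected (pays 118).
Unconnected: 118 − 12 = 106 ≥ 190 − 119 = 71. Holds regardless of c. ✓
Well-connected: 190 − c ≥ 118 − 2, so c ≤ 190 − 116 = 74.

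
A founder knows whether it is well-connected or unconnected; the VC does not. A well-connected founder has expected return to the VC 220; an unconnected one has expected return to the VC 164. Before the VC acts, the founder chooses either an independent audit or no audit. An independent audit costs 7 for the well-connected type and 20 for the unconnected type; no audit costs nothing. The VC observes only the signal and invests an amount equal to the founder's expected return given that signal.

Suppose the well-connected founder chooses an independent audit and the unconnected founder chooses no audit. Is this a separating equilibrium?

If types separate, audit earns payment 220 and no audit earns 164.
Well-connected: audit gives 220 − 7 = 213; no audit gives 164 − 0 = 164. No deviation. ✓
Unconnected: no audit gives 164 − 0 = 164; audit gives 220 − 20 = 200. Would deviate. ✗

No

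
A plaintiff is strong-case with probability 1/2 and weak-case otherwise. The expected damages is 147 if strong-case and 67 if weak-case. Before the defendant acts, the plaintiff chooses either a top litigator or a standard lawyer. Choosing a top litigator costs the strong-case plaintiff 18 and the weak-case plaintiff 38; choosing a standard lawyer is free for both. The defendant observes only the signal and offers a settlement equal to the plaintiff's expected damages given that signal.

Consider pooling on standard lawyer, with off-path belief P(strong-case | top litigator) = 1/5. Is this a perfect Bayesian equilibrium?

On the equilibrium path (standard lawyer) the defendant holds the prior 1/2 and pays 1/2·147 + 1/2·67 = 107. Off-path (top litigator) belief 1/5 gives 1/5·147 + 4/5·67 = 83.
Strong-case: standard lawyer gives 107 − 0 = 107; top litigator gives 83 − 18 = 65. Stays. ✓
Weak-case: standard lawyer gives 107 − 0 = 107; top litigator gives 83 − 38 = 45. Stays. ✓
Beliefs are Bayes-consistent on-path and both types best-respond.

Yes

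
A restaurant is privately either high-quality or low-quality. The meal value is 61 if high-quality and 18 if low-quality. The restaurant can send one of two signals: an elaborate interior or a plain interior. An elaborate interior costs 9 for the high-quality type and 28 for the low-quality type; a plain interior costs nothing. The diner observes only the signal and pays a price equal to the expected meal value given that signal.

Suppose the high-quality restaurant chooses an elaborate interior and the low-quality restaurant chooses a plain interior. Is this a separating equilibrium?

If types separate, elaborate interior earns payment 61 and plain interior earns 18.
High-quality: elaborate interior gives 61 − 9 = 52; plain interior gives 18 − 0 = 18. No deviation. ✓
Low-quality: plain interior gives 18 − 0 = 18; elaborate interior gives 61 − 28 = 33. Would deviate. ✗

No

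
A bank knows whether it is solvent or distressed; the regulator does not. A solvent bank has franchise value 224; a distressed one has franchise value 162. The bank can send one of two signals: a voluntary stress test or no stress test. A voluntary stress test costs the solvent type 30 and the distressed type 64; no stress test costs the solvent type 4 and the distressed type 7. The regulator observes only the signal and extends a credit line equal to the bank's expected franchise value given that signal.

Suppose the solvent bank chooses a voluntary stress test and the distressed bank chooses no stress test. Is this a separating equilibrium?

No

Under separation the regulator infers type exactly: stress test → solvent (pays 224), no stress test → distressed (pays 162).
Solvent: stress test gives 224 − 30 = 194; no stress test gives 162 − 4 = 158. No deviation. ✓
Distressed: no stress test gives 162 − 7 = 155; stress test gives 224 − 64 = 160. Would deviate. ✗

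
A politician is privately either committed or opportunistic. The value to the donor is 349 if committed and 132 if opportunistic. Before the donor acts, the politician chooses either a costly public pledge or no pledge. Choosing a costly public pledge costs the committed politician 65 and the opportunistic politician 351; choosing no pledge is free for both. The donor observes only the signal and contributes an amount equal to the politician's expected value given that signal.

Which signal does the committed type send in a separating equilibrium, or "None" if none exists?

Try committed → pledge, opportunistic → no pledge:
  Under separation the donor infers type exactly: pledge → committed (pays 349), no pledge → opportunistic (pays 132).
  Committed: pledge gives 349 − 65 = 284; no pledge gives 132 − 0 = 132. No deviation. ✓
  Opportunistic: no pledge gives 132 − 0 = 132; pledge gives 349 − 351 = -2. No deviation. ✓
Both hold — the committed type sends pledge.

pledge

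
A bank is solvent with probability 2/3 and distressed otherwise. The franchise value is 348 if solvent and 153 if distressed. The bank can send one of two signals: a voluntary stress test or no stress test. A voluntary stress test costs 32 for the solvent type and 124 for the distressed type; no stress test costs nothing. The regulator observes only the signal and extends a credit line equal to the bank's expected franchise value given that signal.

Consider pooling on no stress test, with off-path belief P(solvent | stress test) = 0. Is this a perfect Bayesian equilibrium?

Yes

On the equilibrium path (no stress test) the regulator holds the prior 2/3 and pays 2/3·348 + 1/3·153 = 283. Off-path (stress test) belief 0 gives 0·348 + 1·153 = 153.
Solvent: no stress test gives 283 − 0 = 283; stress test gives 153 − 32 = 121. Stays. ✓
Distressed: no stress test gives 283 − 0 = 283; stress test gives 153 − 124 = 29. Stays. ✓
Beliefs are Bayes-consistent on-path and both types best-respond.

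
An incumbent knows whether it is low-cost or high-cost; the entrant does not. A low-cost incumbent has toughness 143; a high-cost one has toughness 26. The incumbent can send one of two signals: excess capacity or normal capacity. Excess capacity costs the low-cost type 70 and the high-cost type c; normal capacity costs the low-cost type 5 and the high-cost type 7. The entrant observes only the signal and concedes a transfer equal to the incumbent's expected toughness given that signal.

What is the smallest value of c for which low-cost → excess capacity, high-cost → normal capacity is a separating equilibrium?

124

Under separation: excess capacity → low-cost (pays 143); normal capacity → high-cost (pays 26).
Low-cost: 143 − 70 = 73 ≥ 26 − 5 = 21. Holds regardless of c. ✓
High-cost: 26 − 7 ≥ 143 − c, so c ≥ 143 − 19 = 124.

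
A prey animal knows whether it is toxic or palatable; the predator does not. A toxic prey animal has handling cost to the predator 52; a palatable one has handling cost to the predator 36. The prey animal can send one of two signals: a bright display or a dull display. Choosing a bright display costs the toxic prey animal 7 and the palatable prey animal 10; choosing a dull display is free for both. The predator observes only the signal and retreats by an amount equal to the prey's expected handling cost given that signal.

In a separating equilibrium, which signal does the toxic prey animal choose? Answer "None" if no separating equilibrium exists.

Try toxic → bright display, palatable → dull display:
  If types separate, bright display earns payment 52 and dull display earns 36.
  Toxic: bright display gives 52 − 7 = 45; dull display gives 36 − 0 = 36. No deviation. ✓
  Palatable: dull display gives 36 − 0 = 36; bright display gives 52 − 10 = 42. Would deviate. ✗
Try toxic → dull display, palatable → bright display:
  If types separate, dull display earns payment 52 and bright display earns 36.
  Toxic: dull display gives 52 − 0 = 52; bright display gives 36 − 7 = 29. No deviation. ✓
  Palatable: bright display gives 36 − 10 = 26; dull display gives 52 − 0 = 52. Would deviate. ✗
Neither assignment is incentive-compatible.

None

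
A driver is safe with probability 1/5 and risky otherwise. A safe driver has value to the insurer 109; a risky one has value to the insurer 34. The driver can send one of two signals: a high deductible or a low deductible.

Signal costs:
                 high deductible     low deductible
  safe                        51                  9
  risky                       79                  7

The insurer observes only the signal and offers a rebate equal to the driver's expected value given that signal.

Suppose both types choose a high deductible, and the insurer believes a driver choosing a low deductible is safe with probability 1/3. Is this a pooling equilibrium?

No

At the pooled signal (high deductible) the insurer holds the prior 1/5 and pays 1/5·109 + 4/5·34 = 49. Off-path (low deductible) belief 1/3 gives 1/3·109 + 2/3·34 = 59.
Safe: high deductible gives 49 − 51 = -2; low deductible gives 59 − 9 = 50. Deviates. ✗
Risky: high deductible gives 49 − 79 = -30; low deductible gives 59 − 7 = 52. Deviates. ✗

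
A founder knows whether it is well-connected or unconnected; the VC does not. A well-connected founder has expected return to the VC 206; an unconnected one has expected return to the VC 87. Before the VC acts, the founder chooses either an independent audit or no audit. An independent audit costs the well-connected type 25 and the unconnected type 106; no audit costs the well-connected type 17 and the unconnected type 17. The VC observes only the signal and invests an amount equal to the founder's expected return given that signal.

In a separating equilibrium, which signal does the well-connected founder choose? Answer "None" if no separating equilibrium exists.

Try well-connected → audit, unconnected → no audit:
  If types separate, audit earns payment 206 and no audit earns 87.
  Well-connected: audit gives 206 − 25 = 181; no audit gives 87 − 17 = 70. No deviation. ✓
  Unconnected: no audit gives 87 − 17 = 70; audit gives 206 − 106 = 100. Would deviate. ✗
Try well-connected → no audit, unconnected → audit:
  If types separate, no audit earns payment 206 and audit earns 87.
  Well-connected: no audit gives 206 − 17 = 189; audit gives 87 − 25 = 62. No deviation. ✓
  Unconnected: audit gives 87 − 106 = -19; no audit gives 206 − 17 = 189. Would deviate. ✗
Neither assignment is incentive-compatible.

None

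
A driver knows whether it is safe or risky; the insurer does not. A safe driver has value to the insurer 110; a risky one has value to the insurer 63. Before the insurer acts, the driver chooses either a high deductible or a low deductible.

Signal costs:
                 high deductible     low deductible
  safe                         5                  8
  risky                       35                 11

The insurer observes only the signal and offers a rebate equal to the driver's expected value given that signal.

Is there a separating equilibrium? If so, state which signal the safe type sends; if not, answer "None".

Try safe → high deductible, risky → low deductible:
  Under separation the insurer infers type exactly: high deductible → safe (pays 110), low deductible → risky (pays 63).
  Safe: high deductible gives 110 − 5 = 105; low deductible gives 63 − 8 = 55. No deviation. ✓
  Risky: low deductible gives 63 − 11 = 52; high deductible gives 110 − 35 = 75. Would deviate. ✗
Try safe → low deductible, risky → high deductible:
  Under separation the insurer infers type exactly: low deductible → safe (pays 110), high deductible → risky (pays 63).
  Safe: low deductible gives 110 − 8 = 102; high deductible gives 63 − 5 = 58. No deviation. ✓
  Risky: high deductible gives 63 − 35 = 28; low deductible gives 110 − 11 = 99. Would deviate. ✗
Neither assignment is incentive-compatible.

None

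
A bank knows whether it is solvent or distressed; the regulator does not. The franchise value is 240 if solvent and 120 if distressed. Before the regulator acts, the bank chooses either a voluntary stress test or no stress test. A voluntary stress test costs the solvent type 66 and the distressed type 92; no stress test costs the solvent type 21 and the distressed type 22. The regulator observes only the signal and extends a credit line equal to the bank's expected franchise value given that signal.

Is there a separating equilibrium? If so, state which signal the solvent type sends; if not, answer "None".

Try solvent → stress test, distressed → no stress test:
  Under separation the regulator infers type exactly: stress test → solvent (pays 240), no stress test → distressed (pays 120).
  Solvent: stress test gives 240 − 66 = 174; no stress test gives 120 − 21 = 99. No deviation. ✓
  Distressed: no stress test gives 120 − 22 = 98; stress test gives 240 − 92 = 148. Would deviate. ✗
Try solvent → no stress test, distressed → stress test:
  Under separation the regulator infers type exactly: no stress test → solvent (pays 240), stress test → distressed (pays 120).
  Solvent: no stress test gives 240 − 21 = 219; stress test gives 120 − 66 = 54. No deviation. ✓
  Distressed: stress test gives 120 − 92 = 28; no stress test gives 240 − 22 = 218. Would deviate. ✗
Neither assignment is incentive-compatible.

None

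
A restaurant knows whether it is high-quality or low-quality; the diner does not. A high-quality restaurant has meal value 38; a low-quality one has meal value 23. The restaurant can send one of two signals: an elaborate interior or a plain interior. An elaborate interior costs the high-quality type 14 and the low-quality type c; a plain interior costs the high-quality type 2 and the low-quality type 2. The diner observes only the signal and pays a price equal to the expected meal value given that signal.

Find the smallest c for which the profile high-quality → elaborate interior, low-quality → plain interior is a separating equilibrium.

17

Under separation: elaborate interior → high-quality (pays 38); plain interior → low-quality (pays 23).
High-quality: 38 − 14 = 24 ≥ 23 − 2 = 21. Holds regardless of c. ✓
Low-quality: 23 − 2 ≥ 38 − c, so c ≥ 38 − 21 = 17.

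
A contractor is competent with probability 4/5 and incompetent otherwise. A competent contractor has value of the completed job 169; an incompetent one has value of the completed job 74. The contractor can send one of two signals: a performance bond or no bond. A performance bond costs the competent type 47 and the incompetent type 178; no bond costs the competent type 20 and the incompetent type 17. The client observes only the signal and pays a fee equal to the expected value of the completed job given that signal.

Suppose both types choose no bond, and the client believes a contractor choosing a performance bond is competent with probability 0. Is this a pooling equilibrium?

At the pooled signal (no bond) the client holds the prior 4/5 and pays 4/5·169 + 1/5·74 = 150. Off-path (bond) belief 0 gives 0·169 + 1·74 = 74.
Competent: no bond gives 150 − 20 = 130; bond gives 74 − 47 = 27. Stays. ✓
Incompetent: no bond gives 150 − 17 = 133; bond gives 74 − 178 = -104. Stays. ✓

Yes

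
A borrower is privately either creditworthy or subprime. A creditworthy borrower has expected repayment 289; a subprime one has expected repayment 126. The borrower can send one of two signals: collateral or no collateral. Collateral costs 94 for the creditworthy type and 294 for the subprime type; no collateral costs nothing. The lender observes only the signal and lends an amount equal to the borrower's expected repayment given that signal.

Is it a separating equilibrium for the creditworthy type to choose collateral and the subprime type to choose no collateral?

If types separate, collateral earns payment 289 and no collateral earns 126.
Creditworthy: collateral gives 289 − 94 = 195; no collateral gives 126 − 0 = 126. No deviation. ✓
Subprime: no collateral gives 126 − 0 = 126; collateral gives 289 − 294 = -5. No deviation. ✓
Neither type gains from mimicking the other.

Yes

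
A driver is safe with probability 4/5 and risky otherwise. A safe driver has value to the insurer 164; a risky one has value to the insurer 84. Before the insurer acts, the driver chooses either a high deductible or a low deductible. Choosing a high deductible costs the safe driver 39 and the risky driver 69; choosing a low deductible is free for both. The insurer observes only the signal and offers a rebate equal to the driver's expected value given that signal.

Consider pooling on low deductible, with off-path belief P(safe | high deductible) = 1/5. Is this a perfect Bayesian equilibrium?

On the equilibrium path (low deductible) the insurer holds the prior 4/5 and pays 4/5·164 + 1/5·84 = 148. Off-path (high deductible) belief 1/5 gives 1/5·164 + 4/5·84 = 100.
Safe: low deductible gives 148 − 0 = 148; high deductible gives 100 − 39 = 61. Stays. ✓
Risky: low deductible gives 148 − 0 = 148; high deductible gives 100 − 69 = 31. Stays. ✓
Beliefs are Bayes-consistent on-path and both types best-respond.

Yes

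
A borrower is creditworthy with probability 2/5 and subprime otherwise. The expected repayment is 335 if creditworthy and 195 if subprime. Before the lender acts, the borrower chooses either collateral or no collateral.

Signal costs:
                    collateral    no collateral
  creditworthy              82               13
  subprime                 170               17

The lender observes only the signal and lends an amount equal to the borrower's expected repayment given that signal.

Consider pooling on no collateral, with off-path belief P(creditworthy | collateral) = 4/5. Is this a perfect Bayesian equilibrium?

Yes

At the pooled signal (no collateral) the lender holds the prior 2/5 and pays 2/5·335 + 3/5·195 = 251. Off-path (collateral) belief 4/5 gives 4/5·335 + 1/5·195 = 307.
Creditworthy: no collateral gives 251 − 13 = 238; collateral gives 307 − 82 = 225. Stays. ✓
Subprime: no collateral gives 251 − 17 = 234; collateral gives 307 − 170 = 137. Stays. ✓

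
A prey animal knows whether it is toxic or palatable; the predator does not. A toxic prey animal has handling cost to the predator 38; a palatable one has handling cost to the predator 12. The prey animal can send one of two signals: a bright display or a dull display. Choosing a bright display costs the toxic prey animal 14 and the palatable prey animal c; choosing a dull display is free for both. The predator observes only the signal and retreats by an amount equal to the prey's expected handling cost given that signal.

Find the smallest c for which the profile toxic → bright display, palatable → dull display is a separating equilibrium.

26

Under separation: bright display → toxic (pays 38); dull display → palatable (pays 12).
Toxic: 38 − 14 = 24 ≥ 12 − 0 = 12. Holds regardless of c. ✓
Palatable: 12 − 0 ≥ 38 − c, so c ≥ 38 − 12 = 26.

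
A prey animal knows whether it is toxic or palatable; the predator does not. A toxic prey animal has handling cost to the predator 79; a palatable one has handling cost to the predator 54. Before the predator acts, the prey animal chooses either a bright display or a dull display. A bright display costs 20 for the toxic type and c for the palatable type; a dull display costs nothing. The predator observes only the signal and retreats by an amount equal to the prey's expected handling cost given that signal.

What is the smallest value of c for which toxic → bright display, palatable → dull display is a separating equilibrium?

Under separation: bright display → toxic (pays 79); dull display → palatable (pays 54).
Toxic: 79 − 20 = 59 ≥ 54 − 0 = 54. Holds regardless of c. ✓
Palatable: 54 − 0 ≥ 79 − c, so c ≥ 79 − 54 = 25.

25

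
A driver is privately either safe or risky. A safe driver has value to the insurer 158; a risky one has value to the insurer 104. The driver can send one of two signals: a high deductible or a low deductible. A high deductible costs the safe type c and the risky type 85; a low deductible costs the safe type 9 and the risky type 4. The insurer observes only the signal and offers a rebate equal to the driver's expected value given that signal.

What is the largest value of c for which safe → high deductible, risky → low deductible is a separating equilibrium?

Under separation: high deductible → safe (pays 158); low deductible → risky (pays 104).
Risky: 104 − 4 = 100 ≥ 158 − 85 = 73. Holds regardless of c. ✓
Safe: 158 − c ≥ 104 − 9, so c ≤ 158 − 95 = 63.

63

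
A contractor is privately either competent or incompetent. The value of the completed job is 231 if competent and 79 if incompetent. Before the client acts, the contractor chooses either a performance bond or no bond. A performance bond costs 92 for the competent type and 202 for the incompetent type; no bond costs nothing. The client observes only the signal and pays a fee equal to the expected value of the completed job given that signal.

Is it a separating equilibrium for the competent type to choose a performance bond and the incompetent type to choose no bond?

If types separate, bond earns payment 231 and no bond earns 79.
Competent: bond gives 231 − 92 = 139; no bond gives 79 − 0 = 79. No deviation. ✓
Incompetent: no bond gives 79 − 0 = 79; bond gives 231 − 202 = 29. No deviation. ✓
Neither type gains from mimicking the other.

Yes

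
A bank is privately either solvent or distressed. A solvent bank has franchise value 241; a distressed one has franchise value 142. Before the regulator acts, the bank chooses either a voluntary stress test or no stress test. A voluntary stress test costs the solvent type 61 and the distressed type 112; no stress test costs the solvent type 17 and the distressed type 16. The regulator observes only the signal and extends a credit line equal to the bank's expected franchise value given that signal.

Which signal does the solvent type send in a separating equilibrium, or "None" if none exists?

None

Try solvent → stress test, distressed → no stress test:
  If types separate, stress test earns payment 241 and no stress test earns 142.
  Solvent: stress test gives 241 − 61 = 180; no stress test gives 142 − 17 = 125. No deviation. ✓
  Distressed: no stress test gives 142 − 16 = 126; stress test gives 241 − 112 = 129. Would deviate. ✗
Try solvent → no stress test, distressed → stress test:
  If types separate, no stress test earns payment 241 and stress test earns 142.
  Solvent: no stress test gives 241 − 17 = 224; stress test gives 142 − 61 = 81. No deviation. ✓
  Distressed: stress test gives 142 − 112 = 30; no stress test gives 241 − 16 = 225. Would deviate. ✗
Neither assignment is incentive-compatible.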